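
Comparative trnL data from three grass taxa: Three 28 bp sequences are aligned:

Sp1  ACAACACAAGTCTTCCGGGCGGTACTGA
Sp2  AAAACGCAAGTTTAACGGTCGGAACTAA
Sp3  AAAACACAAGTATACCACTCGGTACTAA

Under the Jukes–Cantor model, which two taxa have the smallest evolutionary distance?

Sp2 and Sp3

Sp1–Sp2: 8/28 differ, p = 0.286, d = 0.360.
Sp1–Sp3: 7/28 differ, p = 0.250, d = 0.304.
Sp2–Sp3: 6/28 differ, p = 0.214, d = 0.252.
The smallest distance is between Sp2 and Sp3.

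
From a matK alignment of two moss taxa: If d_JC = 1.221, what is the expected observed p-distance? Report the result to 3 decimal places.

p = (3/4)(1 − e^(−4d/3)) = 0.75 × (1 − e^(-1.628)) = 0.75 × (1 − 0.196322) = 0.602759.

0.603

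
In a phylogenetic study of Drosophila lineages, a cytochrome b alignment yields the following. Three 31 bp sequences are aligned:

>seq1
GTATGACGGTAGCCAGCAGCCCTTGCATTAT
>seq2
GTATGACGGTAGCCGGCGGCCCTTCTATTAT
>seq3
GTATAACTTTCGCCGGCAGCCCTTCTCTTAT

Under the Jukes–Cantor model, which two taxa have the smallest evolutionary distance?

seq1–seq2: 4/31 differ, p = 0.129, d = 0.142.
seq1–seq3: 8/31 differ, p = 0.258, d = 0.316.
seq2–seq3: 6/31 differ, p = 0.194, d = 0.224.
The smallest distance is between seq1 and seq2.

seq1 and seq2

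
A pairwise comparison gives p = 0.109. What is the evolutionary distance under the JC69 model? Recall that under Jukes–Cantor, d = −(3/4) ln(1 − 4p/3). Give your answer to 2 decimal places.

0.12

d = −(3/4) ln(1 − 4p/3) = −0.75 ln(1 − 0.145333) = −0.75 ln(0.854667)
  = −0.75 × (-0.157043) = 0.117782 substitutions/site.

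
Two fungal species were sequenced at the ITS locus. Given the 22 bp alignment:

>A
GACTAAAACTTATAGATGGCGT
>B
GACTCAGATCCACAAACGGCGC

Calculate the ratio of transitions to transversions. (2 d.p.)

Transitions are A↔G and C↔T; transversions are all other mismatches.
Transitions: 8. Transversions: 1.
R = 8/1 = 8.00.

8.00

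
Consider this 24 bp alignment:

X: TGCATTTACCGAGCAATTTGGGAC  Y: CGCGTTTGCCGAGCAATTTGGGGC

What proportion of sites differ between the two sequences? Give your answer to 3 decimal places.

The sequences differ at 4 of 24 positions (sites 1, 4, 8, 23).
p = 4/24 = 0.166666… ≈ 0.167 (to 3 d.p.).

0.167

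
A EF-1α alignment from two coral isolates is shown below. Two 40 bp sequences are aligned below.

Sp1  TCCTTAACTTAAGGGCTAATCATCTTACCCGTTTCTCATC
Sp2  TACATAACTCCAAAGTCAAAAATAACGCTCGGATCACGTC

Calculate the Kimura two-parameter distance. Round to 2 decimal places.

0.78

Of 40 sites, 9 differences are transitions and 10 are transversions, so P = 9/40 = 0.225 and Q = 10/40 = 0.25.
Under the Kimura two-parameter model, d = −½ ln(1 − 2P − Q) − ¼ ln(1 − 2Q).
1 − 2P − Q = 0.3, giving −½ ln(0.3) = 0.601986.
1 − 2Q = 0.5, giving −¼ ln(0.5) = 0.173287.
d = 0.601986 + 0.173287 = 0.775273.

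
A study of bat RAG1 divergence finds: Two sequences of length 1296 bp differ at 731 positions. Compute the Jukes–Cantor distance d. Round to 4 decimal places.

p = 731/1296 ≈ 0.564043.
d = −(3/4) ln(1 − 4p/3) = −0.75 ln(1 − 0.752057) = −0.75 ln(0.247943)
  = −0.75 × (-1.394556) = 1.045917 substitutions/site.

1.0459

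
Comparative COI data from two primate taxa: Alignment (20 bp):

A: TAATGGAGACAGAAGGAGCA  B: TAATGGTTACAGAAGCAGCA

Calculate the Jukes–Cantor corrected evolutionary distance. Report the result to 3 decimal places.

The sequences differ at 3 of 20 sites (7, 8, 16), so p = 3/20 = 0.15.
d = −(3/4) ln(1 − 4p/3) = −0.75 ln(1 − 0.2) = −0.75 ln(0.8)
  = −0.75 × (-0.223144) = 0.167358 substitutions/site.

0.167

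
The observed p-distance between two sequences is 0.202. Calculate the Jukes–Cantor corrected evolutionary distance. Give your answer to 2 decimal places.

0.24

d = −(3/4) ln(1 − 4p/3) = −0.75 ln(1 − 0.269333) = −0.75 ln(0.730667)
  = −0.75 × (-0.313797) = 0.235348 substitutions/site.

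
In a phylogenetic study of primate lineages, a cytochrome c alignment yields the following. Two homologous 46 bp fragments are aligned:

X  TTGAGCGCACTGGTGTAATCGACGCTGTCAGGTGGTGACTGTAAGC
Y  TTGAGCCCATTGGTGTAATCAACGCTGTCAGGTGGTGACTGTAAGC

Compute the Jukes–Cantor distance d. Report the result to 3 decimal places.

The sequences differ at 3 of 46 sites (7, 10, 21), so p = 3/46 ≈ 0.065217.
d = −(3/4) ln(1 − 4p/3) = −0.75 ln(1 − 0.086956) = −0.75 ln(0.913044)
  = −0.75 × (-0.090971) = 0.068228 substitutions/site.

0.068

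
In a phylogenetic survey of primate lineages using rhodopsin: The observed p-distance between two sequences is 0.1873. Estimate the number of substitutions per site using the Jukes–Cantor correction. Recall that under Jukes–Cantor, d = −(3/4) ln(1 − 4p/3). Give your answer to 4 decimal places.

d = −(3/4) ln(1 − 4p/3) = −0.75 ln(1 − 0.249733) = −0.75 ln(0.750267)
  = −0.75 × (-0.287326) = 0.215495 substitutions/site.

0.2155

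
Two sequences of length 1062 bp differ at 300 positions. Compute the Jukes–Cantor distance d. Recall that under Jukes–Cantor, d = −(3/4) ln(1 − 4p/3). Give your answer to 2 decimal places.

p = 300/1062 ≈ 0.282486.
d = −(3/4) ln(1 − 4p/3) = −0.75 ln(1 − 0.376648) = −0.75 ln(0.623352)
  = −0.75 × (-0.472644) = 0.354483 substitutions/site.

0.35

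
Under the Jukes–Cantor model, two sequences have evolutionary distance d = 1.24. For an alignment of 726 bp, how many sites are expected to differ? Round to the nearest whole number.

440

Invert JC69: p = (3/4)(1 − e^(−4d/3)) = 0.75 × (1 − e^(-1.653333)) = 0.75 × (1 − 0.191411) = 0.606442.
Expected differing sites = pL ≈ 0.606442 × 726 = 440.276892 ≈ 440.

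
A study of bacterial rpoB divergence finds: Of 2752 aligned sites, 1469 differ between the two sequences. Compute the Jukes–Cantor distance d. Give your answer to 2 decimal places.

p = 1469/2752 ≈ 0.533794.
d = −(3/4) ln(1 − 4p/3) = −0.75 ln(1 − 0.711725) = −0.75 ln(0.288275)
  = −0.75 × (-1.243840) = 0.932880 substitutions/site.

0.93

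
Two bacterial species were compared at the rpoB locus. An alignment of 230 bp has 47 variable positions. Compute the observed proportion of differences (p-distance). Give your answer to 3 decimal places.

0.204

p = 47/230 = 0.204347… ≈ 0.204 (to 3 d.p.).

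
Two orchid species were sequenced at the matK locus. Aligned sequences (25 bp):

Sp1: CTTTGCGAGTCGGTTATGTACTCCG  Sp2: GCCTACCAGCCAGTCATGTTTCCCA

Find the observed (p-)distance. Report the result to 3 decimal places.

0.480

The sequences differ at 12 of 25 positions.
p = 12/25 = 0.480.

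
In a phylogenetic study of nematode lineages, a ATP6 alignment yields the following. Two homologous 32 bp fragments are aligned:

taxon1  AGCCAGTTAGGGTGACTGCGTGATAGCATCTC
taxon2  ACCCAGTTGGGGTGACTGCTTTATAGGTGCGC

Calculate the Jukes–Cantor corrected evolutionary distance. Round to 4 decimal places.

0.3041

The sequences differ at 8 of 32 sites (2, 9, 20, 22, 27, 28, 29, 31), so p = 8/32 = 0.25.
d = −(3/4) ln(1 − 4p/3) = −0.75 ln(1 − 0.333333) = −0.75 ln(0.666667)
  = −0.75 × (-0.405465) = 0.304099 substitutions/site.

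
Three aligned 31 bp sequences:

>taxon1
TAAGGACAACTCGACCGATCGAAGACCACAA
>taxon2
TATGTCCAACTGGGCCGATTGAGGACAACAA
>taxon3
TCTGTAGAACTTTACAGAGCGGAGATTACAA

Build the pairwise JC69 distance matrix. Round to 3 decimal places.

d(taxon1,taxon2) = 0.316, d(taxon1,taxon3) = 0.481, d(taxon2,taxon3) = 0.614

taxon1–taxon2: 8/31 sites differ → p ≈ 0.258065, d = −0.75 ln(1 − 0.344087) = 0.316295 ≈ 0.316.
taxon1–taxon3: 11/31 sites differ → p ≈ 0.354839, d = −0.75 ln(1 − 0.473119) = 0.480585 ≈ 0.481.
taxon2–taxon3: 13/31 sites differ → p ≈ 0.419355, d = −0.75 ln(1 − 0.55914) = 0.614271 ≈ 0.614.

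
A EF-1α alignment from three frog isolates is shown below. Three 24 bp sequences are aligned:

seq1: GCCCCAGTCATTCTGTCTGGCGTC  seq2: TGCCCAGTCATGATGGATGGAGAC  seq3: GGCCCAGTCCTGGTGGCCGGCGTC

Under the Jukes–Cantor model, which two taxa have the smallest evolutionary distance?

seq1 and seq3

seq1–seq2: 8/24 differ, p = 0.333, d = 0.441.
seq1–seq3: 6/24 differ, p = 0.250, d = 0.304.
seq2–seq3: 7/24 differ, p = 0.292, d = 0.369.
The smallest distance is between seq1 and seq3.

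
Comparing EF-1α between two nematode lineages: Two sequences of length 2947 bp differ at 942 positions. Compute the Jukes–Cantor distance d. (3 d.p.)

p = 942/2947 ≈ 0.319647.
d = −(3/4) ln(1 − 4p/3) = −0.75 ln(1 − 0.426196) = −0.75 ln(0.573804)
  = −0.75 × (-0.555467) = 0.416600 substitutions/site.

0.417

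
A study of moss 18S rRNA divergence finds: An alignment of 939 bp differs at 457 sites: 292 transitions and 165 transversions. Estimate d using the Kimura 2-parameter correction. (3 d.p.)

P = 292/939 ≈ 0.310969 and Q = 165/939 ≈ 0.175719.
Under the Kimura two-parameter model, d = −½ ln(1 − 2P − Q) − ¼ ln(1 − 2Q).
1 − 2P − Q = 0.202343, giving −½ ln(0.202343) = 0.798896.
1 − 2Q = 0.648562, giving −¼ ln(0.648562) = 0.108249.
d = 0.798896 + 0.108249 = 0.907145.

0.907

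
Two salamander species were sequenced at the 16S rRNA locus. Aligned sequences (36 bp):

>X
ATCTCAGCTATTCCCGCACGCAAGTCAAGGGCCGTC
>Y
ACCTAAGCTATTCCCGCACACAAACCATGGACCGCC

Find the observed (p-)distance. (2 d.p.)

0.22

The sequences differ at 8 of 36 positions (sites 2, 5, 20, 24, 25, 28, 31, 35).
p = 8/36 = 0.222222… ≈ 0.22 (to 2 d.p.).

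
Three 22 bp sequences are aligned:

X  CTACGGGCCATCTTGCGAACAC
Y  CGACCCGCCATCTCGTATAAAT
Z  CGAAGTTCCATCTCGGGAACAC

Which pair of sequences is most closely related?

X and Z

X–Y: 9/22 differ, p = 0.409, d = 0.591.
X–Z: 6/22 differ, p = 0.273, d = 0.339.
Y–Z: 9/22 differ, p = 0.409, d = 0.591.
The smallest distance is between X and Z.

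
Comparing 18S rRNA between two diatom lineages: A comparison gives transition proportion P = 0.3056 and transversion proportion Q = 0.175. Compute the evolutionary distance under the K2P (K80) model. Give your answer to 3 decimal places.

0.879

Under the Kimura two-parameter model, d = −½ ln(1 − 2P − Q) − ¼ ln(1 − 2Q).
1 − 2P − Q = 0.2138, giving −½ ln(0.2138) = 0.771357.
1 − 2Q = 0.65, giving −¼ ln(0.65) = 0.107696.
d = 0.771357 + 0.107696 = 0.879053.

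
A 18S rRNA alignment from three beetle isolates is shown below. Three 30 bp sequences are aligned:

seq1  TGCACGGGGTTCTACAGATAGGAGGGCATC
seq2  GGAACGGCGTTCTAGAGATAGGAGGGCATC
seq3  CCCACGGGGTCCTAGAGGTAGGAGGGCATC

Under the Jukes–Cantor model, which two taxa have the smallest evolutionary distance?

seq1 and seq2

seq1–seq2: 4/30 differ, p = 0.133, d = 0.147.
seq1–seq3: 5/30 differ, p = 0.167, d = 0.188.
seq2–seq3: 6/30 differ, p = 0.200, d = 0.233.
The smallest distance is between seq1 and seq2.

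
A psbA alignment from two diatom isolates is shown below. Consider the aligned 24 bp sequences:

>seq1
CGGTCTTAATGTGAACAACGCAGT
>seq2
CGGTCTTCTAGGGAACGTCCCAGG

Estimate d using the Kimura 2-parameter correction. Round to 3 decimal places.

0.454

Of 24 sites, 1 differences are transitions and 7 are transversions, so P = 1/24 ≈ 0.041667 and Q = 7/24 ≈ 0.291667.
Under the Kimura two-parameter model, d = −½ ln(1 − 2P − Q) − ¼ ln(1 − 2Q).
1 − 2P − Q = 0.624999, giving −½ ln(0.624999) = 0.235003.
1 − 2Q = 0.416666, giving −¼ ln(0.416666) = 0.218868.
d = 0.235003 + 0.218868 = 0.453871.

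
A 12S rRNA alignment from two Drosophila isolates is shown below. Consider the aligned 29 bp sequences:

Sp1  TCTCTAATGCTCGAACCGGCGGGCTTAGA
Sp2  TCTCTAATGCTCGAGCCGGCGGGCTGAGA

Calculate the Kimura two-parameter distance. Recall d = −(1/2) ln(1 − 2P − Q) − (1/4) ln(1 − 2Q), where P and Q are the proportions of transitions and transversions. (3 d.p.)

Of 29 sites, 1 differences are transitions and 1 are transversions, so P = 1/29 ≈ 0.034483 and Q = 1/29 ≈ 0.034483.
Under the Kimura two-parameter model, d = −½ ln(1 − 2P − Q) − ¼ ln(1 − 2Q).
1 − 2P − Q = 0.896551, giving −½ ln(0.896551) = 0.054600.
1 − 2Q = 0.931034, giving −¼ ln(0.931034) = 0.017865.
d = 0.054600 + 0.017865 = 0.072465.

0.072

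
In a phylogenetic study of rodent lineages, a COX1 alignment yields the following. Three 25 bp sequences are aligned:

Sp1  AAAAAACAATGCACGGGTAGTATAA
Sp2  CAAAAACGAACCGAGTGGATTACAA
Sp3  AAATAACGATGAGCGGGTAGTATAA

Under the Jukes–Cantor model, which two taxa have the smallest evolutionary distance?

Sp1–Sp2: 10/25 differ, p = 0.400, d = 0.572.
Sp1–Sp3: 4/25 differ, p = 0.160, d = 0.180.
Sp2–Sp3: 10/25 differ, p = 0.400, d = 0.572.
The smallest distance is between Sp1 and Sp3.

Sp1 and Sp3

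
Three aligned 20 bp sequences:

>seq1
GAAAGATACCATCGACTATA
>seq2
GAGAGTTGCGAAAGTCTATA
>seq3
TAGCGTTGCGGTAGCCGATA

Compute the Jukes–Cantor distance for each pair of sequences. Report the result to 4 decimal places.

seq1–seq2: 7/20 sites differ → p = 0.35, d = −0.75 ln(1 − 0.466667) = 0.471457 ≈ 0.4715.
seq1–seq3: 10/20 sites differ → p = 0.5, d = −0.75 ln(1 − 0.666667) = 0.823960 ≈ 0.8240.
seq2–seq3: 6/20 sites differ → p = 0.3, d = −0.75 ln(1 − 0.4) = 0.383119 ≈ 0.3831.

d(seq1,seq2) = 0.4715, d(seq1,seq3) = 0.8240, d(seq2,seq3) = 0.3831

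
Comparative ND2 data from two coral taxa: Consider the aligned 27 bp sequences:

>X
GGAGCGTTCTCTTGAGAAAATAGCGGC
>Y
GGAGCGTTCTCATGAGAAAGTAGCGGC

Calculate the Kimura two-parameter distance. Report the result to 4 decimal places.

0.0781

Of 27 sites, 1 differences are transitions and 1 are transversions, so P = 1/27 ≈ 0.037037 and Q = 1/27 ≈ 0.037037.
Under the Kimura two-parameter model, d = −½ ln(1 − 2P − Q) − ¼ ln(1 − 2Q).
1 − 2P − Q = 0.888889, giving −½ ln(0.888889) = 0.058891.
1 − 2Q = 0.925926, giving −¼ ln(0.925926) = 0.019240.
d = 0.058891 + 0.019240 = 0.078131.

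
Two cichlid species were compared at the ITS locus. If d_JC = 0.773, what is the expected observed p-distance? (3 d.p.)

0.482

p = (3/4)(1 − e^(−4d/3)) = 0.75 × (1 − e^(-1.030667)) = 0.75 × (1 − 0.356769) = 0.482423.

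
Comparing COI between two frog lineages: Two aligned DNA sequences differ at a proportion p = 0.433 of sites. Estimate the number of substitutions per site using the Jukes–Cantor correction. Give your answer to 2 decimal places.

d = −(3/4) ln(1 − 4p/3) = −0.75 ln(1 − 0.577333) = −0.75 ln(0.422667)
  = −0.75 × (-0.861171) = 0.645878 substitutions/site.

0.65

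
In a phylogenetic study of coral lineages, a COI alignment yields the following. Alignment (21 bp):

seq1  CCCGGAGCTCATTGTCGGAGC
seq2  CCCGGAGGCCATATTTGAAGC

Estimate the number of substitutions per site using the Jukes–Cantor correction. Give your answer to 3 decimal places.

The sequences differ at 6 of 21 sites (8, 9, 13, 14, 16, 18), so p = 6/21 ≈ 0.285714.
d = −(3/4) ln(1 − 4p/3) = −0.75 ln(1 − 0.380952) = −0.75 ln(0.619048)
  = −0.75 × (-0.479572) = 0.359679 substitutions/site.

0.360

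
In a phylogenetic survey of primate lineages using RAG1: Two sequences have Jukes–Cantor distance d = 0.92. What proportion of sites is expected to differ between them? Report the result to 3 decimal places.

0.530

p = (3/4)(1 − e^(−4d/3)) = 0.75 × (1 − e^(-1.226667)) = 0.75 × (1 − 0.293268) = 0.530049.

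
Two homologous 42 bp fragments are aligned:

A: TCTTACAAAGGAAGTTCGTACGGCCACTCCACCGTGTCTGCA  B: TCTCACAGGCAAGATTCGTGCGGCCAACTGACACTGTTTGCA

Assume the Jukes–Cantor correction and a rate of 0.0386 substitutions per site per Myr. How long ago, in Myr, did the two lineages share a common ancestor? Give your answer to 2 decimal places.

The sequences differ at 15 of 42 sites, so p = 15/42 ≈ 0.357143.
d = −(3/4) ln(1 − 4p/3) = −0.75 ln(1 − 0.476191) = −0.75 ln(0.523809)
  = −0.75 × (-0.646628) = 0.484971 substitutions/site.
Under a molecular clock d = 2μt, so t = d/(2μ) = 0.484971 / (2 × 0.0386) = 6.28 Myr.

6.28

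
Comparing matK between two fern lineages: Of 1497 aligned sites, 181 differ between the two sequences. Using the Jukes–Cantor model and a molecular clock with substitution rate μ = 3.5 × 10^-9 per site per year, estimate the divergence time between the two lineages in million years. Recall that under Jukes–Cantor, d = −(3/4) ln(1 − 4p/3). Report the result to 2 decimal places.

18.84

p = 181/1497 ≈ 0.120908.
d = −(3/4) ln(1 − 4p/3) = −0.75 ln(1 − 0.161211) = −0.75 ln(0.838789)
  = −0.75 × (-0.175796) = 0.131847 substitutions/site.
Under a molecular clock d = 2μt, so t = d/(2μ) = 0.131847 / (2 × 3.5 × 10^-9) = 18.84 million years.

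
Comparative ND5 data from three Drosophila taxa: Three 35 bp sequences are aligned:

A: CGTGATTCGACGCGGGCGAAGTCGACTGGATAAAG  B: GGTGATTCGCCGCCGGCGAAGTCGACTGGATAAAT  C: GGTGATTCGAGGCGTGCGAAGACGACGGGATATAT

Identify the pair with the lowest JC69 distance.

A–B: 4/35 differ, p = 0.114, d = 0.124.
A–C: 7/35 differ, p = 0.200, d = 0.233.
B–C: 7/35 differ, p = 0.200, d = 0.233.
The smallest distance is between A and B.

A and B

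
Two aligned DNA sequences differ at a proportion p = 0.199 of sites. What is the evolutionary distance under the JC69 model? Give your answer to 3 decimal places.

0.231

d = −(3/4) ln(1 − 4p/3) = −0.75 ln(1 − 0.265333) = −0.75 ln(0.734667)
  = −0.75 × (-0.308338) = 0.231254 substitutions/site.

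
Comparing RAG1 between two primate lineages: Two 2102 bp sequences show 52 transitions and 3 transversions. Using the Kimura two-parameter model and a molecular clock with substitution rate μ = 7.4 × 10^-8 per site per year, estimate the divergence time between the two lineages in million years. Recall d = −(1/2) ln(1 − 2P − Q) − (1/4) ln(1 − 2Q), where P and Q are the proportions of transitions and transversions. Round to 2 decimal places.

P = 52/2102 ≈ 0.024738 and Q = 3/2102 ≈ 0.001427.
Under the Kimura two-parameter model, d = −½ ln(1 − 2P − Q) − ¼ ln(1 − 2Q).
1 − 2P − Q = 0.949097, giving −½ ln(0.949097) = 0.026122.
1 − 2Q = 0.997146, giving −¼ ln(0.997146) = 0.000715.
d = 0.026122 + 0.000715 = 0.026837.
Under a molecular clock d = 2μt, so t = d/(2μ) = 0.026837 / (2 × 7.4 × 10^-8) = 0.18 million years.

0.18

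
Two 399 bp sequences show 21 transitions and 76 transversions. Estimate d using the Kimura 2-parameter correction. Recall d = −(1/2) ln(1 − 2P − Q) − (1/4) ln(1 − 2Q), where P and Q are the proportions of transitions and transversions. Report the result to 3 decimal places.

P = 21/399 ≈ 0.052632 and Q = 76/399 ≈ 0.190476.
Under the Kimura two-parameter model, d = −½ ln(1 − 2P − Q) − ¼ ln(1 − 2Q).
1 − 2P − Q = 0.70426, giving −½ ln(0.70426) = 0.175304.
1 − 2Q = 0.619048, giving −¼ ln(0.619048) = 0.119893.
d = 0.175304 + 0.119893 = 0.295197.

0.295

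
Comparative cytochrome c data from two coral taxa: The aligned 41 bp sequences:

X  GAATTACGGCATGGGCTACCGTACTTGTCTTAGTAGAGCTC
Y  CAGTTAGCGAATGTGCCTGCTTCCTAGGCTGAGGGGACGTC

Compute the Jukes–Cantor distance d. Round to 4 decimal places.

The sequences differ at 18 of 41 sites, so p = 18/41 ≈ 0.439024.
d = −(3/4) ln(1 − 4p/3) = −0.75 ln(1 − 0.585365) = −0.75 ln(0.414635)
  = −0.75 × (-0.880357) = 0.660268 substitutions/site.

0.6603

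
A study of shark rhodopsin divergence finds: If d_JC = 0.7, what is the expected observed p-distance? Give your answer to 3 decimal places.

0.455

p = (3/4)(1 − e^(−4d/3)) = 0.75 × (1 − e^(-0.933333)) = 0.75 × (1 − 0.393241) = 0.455069.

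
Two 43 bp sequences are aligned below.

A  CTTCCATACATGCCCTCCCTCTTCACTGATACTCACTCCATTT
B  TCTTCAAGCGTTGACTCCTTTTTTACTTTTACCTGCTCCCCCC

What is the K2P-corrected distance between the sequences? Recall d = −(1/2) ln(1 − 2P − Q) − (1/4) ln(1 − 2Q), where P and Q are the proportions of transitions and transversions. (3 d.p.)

Of 43 sites, 14 differences are transitions and 7 are transversions, so P = 14/43 ≈ 0.325581 and Q = 7/43 ≈ 0.162791.
Under the Kimura two-parameter model, d = −½ ln(1 − 2P − Q) − ¼ ln(1 − 2Q).
1 − 2P − Q = 0.186047, giving −½ ln(0.186047) = 0.840878.
1 − 2Q = 0.674418, giving −¼ ln(0.674418) = 0.098476.
d = 0.840878 + 0.098476 = 0.939354.

0.939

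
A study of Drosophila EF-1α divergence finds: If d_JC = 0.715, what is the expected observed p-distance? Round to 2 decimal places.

p = (3/4)(1 − e^(−4d/3)) = 0.75 × (1 − e^(-0.953333)) = 0.75 × (1 − 0.385454) = 0.460910.

0.46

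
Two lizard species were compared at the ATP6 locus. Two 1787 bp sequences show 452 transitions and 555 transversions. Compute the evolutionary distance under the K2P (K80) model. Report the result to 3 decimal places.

P = 452/1787 ≈ 0.252938 and Q = 555/1787 ≈ 0.310576.
Under the Kimura two-parameter model, d = −½ ln(1 − 2P − Q) − ¼ ln(1 − 2Q).
1 − 2P − Q = 0.183548, giving −½ ln(0.183548) = 0.847640.
1 − 2Q = 0.378848, giving −¼ ln(0.378848) = 0.242655.
d = 0.847640 + 0.242655 = 1.090295.

1.090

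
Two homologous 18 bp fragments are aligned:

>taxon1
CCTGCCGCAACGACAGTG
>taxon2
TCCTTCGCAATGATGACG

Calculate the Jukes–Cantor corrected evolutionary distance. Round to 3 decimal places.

0.824

The sequences differ at 9 of 18 sites (1, 3, 4, 5, 11, 14, 15, 16, 17), so p = 9/18 = 0.5.
d = −(3/4) ln(1 − 4p/3) = −0.75 ln(1 − 0.666667) = −0.75 ln(0.333333)
  = −0.75 × (-1.098613) = 0.823960 substitutions/site.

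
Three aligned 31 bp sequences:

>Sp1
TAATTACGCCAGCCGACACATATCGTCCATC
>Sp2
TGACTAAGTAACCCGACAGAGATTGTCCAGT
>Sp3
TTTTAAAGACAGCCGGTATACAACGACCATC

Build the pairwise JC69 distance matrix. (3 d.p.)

Sp1–Sp2: 11/31 sites differ → p ≈ 0.354839, d = −0.75 ln(1 − 0.473119) = 0.480585 ≈ 0.481.
Sp1–Sp3: 11/31 sites differ → p ≈ 0.354839, d = −0.75 ln(1 − 0.473119) = 0.480585 ≈ 0.481.
Sp2–Sp3: 16/31 sites differ → p ≈ 0.516129, d = −0.75 ln(1 − 0.688172) = 0.873978 ≈ 0.874.

d(Sp1,Sp2) = 0.481, d(Sp1,Sp3) = 0.481, d(Sp2,Sp3) = 0.874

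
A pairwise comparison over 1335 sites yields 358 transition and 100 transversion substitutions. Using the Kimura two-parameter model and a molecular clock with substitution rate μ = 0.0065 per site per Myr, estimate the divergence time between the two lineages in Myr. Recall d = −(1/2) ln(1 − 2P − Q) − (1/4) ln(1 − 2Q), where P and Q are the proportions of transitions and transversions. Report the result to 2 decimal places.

P = 358/1335 ≈ 0.268165 and Q = 100/1335 ≈ 0.074906.
Under the Kimura two-parameter model, d = −½ ln(1 − 2P − Q) − ¼ ln(1 − 2Q).
1 − 2P − Q = 0.388764, giving −½ ln(0.388764) = 0.472391.
1 − 2Q = 0.850188, giving −¼ ln(0.850188) = 0.040574.
d = 0.472391 + 0.040574 = 0.512965.
Under a molecular clock d = 2μt, so t = d/(2μ) = 0.512965 / (2 × 0.0065) = 39.46 Myr.

39.46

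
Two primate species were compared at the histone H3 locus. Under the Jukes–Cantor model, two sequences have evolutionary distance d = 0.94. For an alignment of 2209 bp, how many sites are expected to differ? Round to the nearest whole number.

1184

Invert JC69: p = (3/4)(1 − e^(−4d/3)) = 0.75 × (1 − e^(-1.253333)) = 0.75 × (1 − 0.285551) = 0.535837.
Expected differing sites = pL ≈ 0.535837 × 2209 = 1183.663933 ≈ 1184.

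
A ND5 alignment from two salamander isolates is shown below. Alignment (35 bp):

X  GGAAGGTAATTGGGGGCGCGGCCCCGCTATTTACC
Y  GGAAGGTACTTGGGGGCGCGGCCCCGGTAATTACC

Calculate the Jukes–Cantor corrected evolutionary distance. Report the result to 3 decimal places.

The sequences differ at 3 of 35 sites (9, 27, 30), so p = 3/35 ≈ 0.085714.
d = −(3/4) ln(1 − 4p/3) = −0.75 ln(1 − 0.114285) = −0.75 ln(0.885715)
  = −0.75 × (-0.121360) = 0.091020 substitutions/site.

0.091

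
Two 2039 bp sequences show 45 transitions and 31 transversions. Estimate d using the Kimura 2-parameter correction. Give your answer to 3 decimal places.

P = 45/2039 ≈ 0.02207 and Q = 31/2039 ≈ 0.015204.
Under the Kimura two-parameter model, d = −½ ln(1 − 2P − Q) − ¼ ln(1 − 2Q).
1 − 2P − Q = 0.940656, giving −½ ln(0.940656) = 0.030589.
1 − 2Q = 0.969592, giving −¼ ln(0.969592) = 0.007720.
d = 0.030589 + 0.007720 = 0.038309.

0.038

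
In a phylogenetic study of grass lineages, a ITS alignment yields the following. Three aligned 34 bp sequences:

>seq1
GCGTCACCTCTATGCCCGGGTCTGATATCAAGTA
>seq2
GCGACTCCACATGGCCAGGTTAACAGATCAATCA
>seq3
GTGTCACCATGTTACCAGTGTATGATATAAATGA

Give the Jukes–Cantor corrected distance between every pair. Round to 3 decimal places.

d(seq1,seq2) = 0.597, d(seq1,seq3) = 0.477, d(seq2,seq3) = 0.597

seq1–seq2: 14/34 sites differ → p ≈ 0.411765, d = −0.75 ln(1 − 0.54902) = 0.597249 ≈ 0.597.
seq1–seq3: 12/34 sites differ → p ≈ 0.352941, d = −0.75 ln(1 − 0.470588) = 0.476991 ≈ 0.477.
seq2–seq3: 14/34 sites differ → p ≈ 0.411765, d = −0.75 ln(1 − 0.54902) = 0.597249 ≈ 0.597.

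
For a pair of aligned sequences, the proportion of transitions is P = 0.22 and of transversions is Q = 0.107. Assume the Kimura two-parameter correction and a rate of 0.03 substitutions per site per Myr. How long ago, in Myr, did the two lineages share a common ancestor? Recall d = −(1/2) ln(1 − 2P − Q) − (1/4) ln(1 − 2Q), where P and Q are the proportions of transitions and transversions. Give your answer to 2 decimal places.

7.60

Under the Kimura two-parameter model, d = −½ ln(1 − 2P − Q) − ¼ ln(1 − 2Q).
1 − 2P − Q = 0.453, giving −½ ln(0.453) = 0.395932.
1 − 2Q = 0.786, giving −¼ ln(0.786) = 0.060200.
d = 0.395932 + 0.060200 = 0.456132.
Under a molecular clock d = 2μt, so t = d/(2μ) = 0.456132 / (2 × 0.03) = 7.60 Myr.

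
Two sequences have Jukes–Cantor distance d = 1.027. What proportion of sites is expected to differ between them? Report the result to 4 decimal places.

0.5593

p = (3/4)(1 − e^(−4d/3)) = 0.75 × (1 − e^(-1.369333)) = 0.75 × (1 − 0.254277) = 0.559292.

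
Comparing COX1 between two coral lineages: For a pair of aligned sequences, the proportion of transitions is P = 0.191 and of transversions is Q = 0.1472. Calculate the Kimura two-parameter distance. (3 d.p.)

Under the Kimura two-parameter model, d = −½ ln(1 − 2P − Q) − ¼ ln(1 − 2Q).
1 − 2P − Q = 0.4708, giving −½ ln(0.4708) = 0.376661.
1 − 2Q = 0.7056, giving −¼ ln(0.7056) = 0.087177.
d = 0.376661 + 0.087177 = 0.463838.

0.464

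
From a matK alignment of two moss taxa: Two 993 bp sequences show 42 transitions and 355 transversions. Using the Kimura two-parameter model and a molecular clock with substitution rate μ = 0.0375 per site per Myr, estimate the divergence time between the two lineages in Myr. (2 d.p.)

P = 42/993 ≈ 0.042296 and Q = 355/993 ≈ 0.357503.
Under the Kimura two-parameter model, d = −½ ln(1 − 2P − Q) − ¼ ln(1 − 2Q).
1 − 2P − Q = 0.557905, giving −½ ln(0.557905) = 0.291783.
1 − 2Q = 0.284994, giving −¼ ln(0.284994) = 0.313822.
d = 0.291783 + 0.313822 = 0.605605.
Under a molecular clock d = 2μt, so t = d/(2μ) = 0.605605 / (2 × 0.0375) = 8.07 Myr.

8.07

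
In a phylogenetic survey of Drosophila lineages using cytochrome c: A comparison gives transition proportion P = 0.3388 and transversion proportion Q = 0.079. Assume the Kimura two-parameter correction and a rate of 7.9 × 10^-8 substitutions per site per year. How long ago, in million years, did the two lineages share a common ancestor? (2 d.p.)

4.74

Under the Kimura two-parameter model, d = −½ ln(1 − 2P − Q) − ¼ ln(1 − 2Q).
1 − 2P − Q = 0.2434, giving −½ ln(0.2434) = 0.706525.
1 − 2Q = 0.842, giving −¼ ln(0.842) = 0.042994.
d = 0.706525 + 0.042994 = 0.749519.
Under a molecular clock d = 2μt, so t = d/(2μ) = 0.749519 / (2 × 7.9 × 10^-8) = 4.74 million years.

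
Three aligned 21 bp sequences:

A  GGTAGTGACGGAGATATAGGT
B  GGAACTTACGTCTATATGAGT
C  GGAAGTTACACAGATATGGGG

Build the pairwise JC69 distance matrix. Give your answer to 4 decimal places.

A–B: 8/21 sites differ → p ≈ 0.380952, d = −0.75 ln(1 − 0.507936) = 0.531860 ≈ 0.5319.
A–C: 6/21 sites differ → p ≈ 0.285714, d = −0.75 ln(1 − 0.380952) = 0.359679 ≈ 0.3597.
B–C: 7/21 sites differ → p ≈ 0.333333, d = −0.75 ln(1 − 0.444444) = 0.440839 ≈ 0.4408.

d(A,B) = 0.5319, d(A,C) = 0.3597, d(B,C) = 0.4408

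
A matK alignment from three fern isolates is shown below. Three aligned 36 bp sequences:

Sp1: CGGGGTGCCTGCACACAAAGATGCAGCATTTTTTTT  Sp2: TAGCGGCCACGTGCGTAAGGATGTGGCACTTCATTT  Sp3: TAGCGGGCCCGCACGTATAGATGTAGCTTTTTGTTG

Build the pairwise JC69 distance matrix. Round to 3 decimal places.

d(Sp1,Sp2) = 0.745, d(Sp1,Sp3) = 0.441, d(Sp2,Sp3) = 0.441

Sp1–Sp2: 17/36 sites differ → p ≈ 0.472222, d = −0.75 ln(1 − 0.629629) = 0.744938 ≈ 0.745.
Sp1–Sp3: 12/36 sites differ → p ≈ 0.333333, d = −0.75 ln(1 − 0.444444) = 0.440839 ≈ 0.441.
Sp2–Sp3: 12/36 sites differ → p ≈ 0.333333, d = −0.75 ln(1 − 0.444444) = 0.440839 ≈ 0.441.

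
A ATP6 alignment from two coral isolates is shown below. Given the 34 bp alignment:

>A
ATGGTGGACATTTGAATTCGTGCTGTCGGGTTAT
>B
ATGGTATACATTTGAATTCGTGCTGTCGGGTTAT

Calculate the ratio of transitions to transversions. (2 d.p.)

1.00

Transitions are A↔G and C↔T; transversions are all other mismatches.
Transitions: 1. Transversions: 1.
R = 1/1 = 1.00.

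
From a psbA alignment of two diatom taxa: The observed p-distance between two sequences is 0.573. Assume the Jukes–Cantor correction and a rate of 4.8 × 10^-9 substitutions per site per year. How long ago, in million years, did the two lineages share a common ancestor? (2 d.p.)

d = −(3/4) ln(1 − 4p/3) = −0.75 ln(1 − 0.764) = −0.75 ln(0.236)
  = −0.75 × (-1.443923) = 1.082942 substitutions/site.
Under a molecular clock d = 2μt, so t = d/(2μ) = 1.082942 / (2 × 4.8 × 10^-9) = 112.81 million years.

112.81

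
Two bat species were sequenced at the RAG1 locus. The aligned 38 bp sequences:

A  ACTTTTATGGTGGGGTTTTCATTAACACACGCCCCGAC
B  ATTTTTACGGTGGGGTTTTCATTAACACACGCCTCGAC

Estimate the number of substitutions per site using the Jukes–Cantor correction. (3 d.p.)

0.083

The sequences differ at 3 of 38 sites (2, 8, 34), so p = 3/38 ≈ 0.078947.
d = −(3/4) ln(1 − 4p/3) = −0.75 ln(1 − 0.105263) = −0.75 ln(0.894737)
  = −0.75 × (-0.111225) = 0.083419 substitutions/site.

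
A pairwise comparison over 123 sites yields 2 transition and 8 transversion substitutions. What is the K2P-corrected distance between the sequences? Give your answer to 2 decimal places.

P = 2/123 ≈ 0.01626 and Q = 8/123 ≈ 0.065041.
Under the Kimura two-parameter model, d = −½ ln(1 − 2P − Q) − ¼ ln(1 − 2Q).
1 − 2P − Q = 0.902439, giving −½ ln(0.902439) = 0.051327.
1 − 2Q = 0.869918, giving −¼ ln(0.869918) = 0.034839.
d = 0.051327 + 0.034839 = 0.086166.

0.09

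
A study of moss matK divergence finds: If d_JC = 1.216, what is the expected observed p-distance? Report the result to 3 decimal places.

0.602

p = (3/4)(1 − e^(−4d/3)) = 0.75 × (1 − e^(-1.621333)) = 0.75 × (1 − 0.197635) = 0.601774.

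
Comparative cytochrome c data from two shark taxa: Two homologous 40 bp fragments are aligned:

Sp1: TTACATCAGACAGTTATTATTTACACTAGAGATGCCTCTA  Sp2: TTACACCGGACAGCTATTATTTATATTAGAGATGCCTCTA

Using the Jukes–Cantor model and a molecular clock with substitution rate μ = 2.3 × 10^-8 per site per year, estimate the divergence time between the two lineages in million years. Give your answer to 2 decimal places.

2.97

The sequences differ at 5 of 40 sites (6, 8, 14, 24, 26), so p = 5/40 = 0.125.
d = −(3/4) ln(1 − 4p/3) = −0.75 ln(1 − 0.166667) = −0.75 ln(0.833333)
  = −0.75 × (-0.182322) = 0.136742 substitutions/site.
Under a molecular clock d = 2μt, so t = d/(2μ) = 0.136742 / (2 × 2.3 × 10^-8) = 2.97 million years.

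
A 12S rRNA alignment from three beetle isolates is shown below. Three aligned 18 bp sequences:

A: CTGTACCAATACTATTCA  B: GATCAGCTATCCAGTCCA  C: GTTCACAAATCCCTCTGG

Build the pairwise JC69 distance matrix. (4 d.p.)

d(A,B) = 1.0124, d(A,C) = 1.0124, d(B,C) = 1.0124

A–B: 10/18 sites differ → p ≈ 0.555556, d = −0.75 ln(1 − 0.740741) = 1.012446 ≈ 1.0124.
A–C: 10/18 sites differ → p ≈ 0.555556, d = −0.75 ln(1 − 0.740741) = 1.012446 ≈ 1.0124.
B–C: 10/18 sites differ → p ≈ 0.555556, d = −0.75 ln(1 − 0.740741) = 1.012446 ≈ 1.0124.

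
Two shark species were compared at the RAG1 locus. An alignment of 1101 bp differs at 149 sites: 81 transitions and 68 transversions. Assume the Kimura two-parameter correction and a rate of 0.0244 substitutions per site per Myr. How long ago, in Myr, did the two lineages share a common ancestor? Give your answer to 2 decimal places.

P = 81/1101 ≈ 0.073569 and Q = 68/1101 ≈ 0.061762.
Under the Kimura two-parameter model, d = −½ ln(1 − 2P − Q) − ¼ ln(1 − 2Q).
1 − 2P − Q = 0.7911, giving −½ ln(0.7911) = 0.117165.
1 − 2Q = 0.876476, giving −¼ ln(0.876476) = 0.032961.
d = 0.117165 + 0.032961 = 0.150126.
Under a molecular clock d = 2μt, so t = d/(2μ) = 0.150126 / (2 × 0.0244) = 3.08 Myr.

3.08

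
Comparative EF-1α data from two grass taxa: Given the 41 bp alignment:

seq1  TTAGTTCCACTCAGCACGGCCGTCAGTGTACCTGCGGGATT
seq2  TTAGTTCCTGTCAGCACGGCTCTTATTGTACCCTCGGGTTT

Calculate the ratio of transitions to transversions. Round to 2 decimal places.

0.50

Transitions are A↔G and C↔T; transversions are all other mismatches.
Transitions: 3. Transversions: 6.
R = 3/6 = 0.50.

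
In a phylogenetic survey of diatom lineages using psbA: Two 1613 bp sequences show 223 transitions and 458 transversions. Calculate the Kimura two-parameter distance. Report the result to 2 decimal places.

0.62

P = 223/1613 ≈ 0.138252 and Q = 458/1613 ≈ 0.283943.
Under the Kimura two-parameter model, d = −½ ln(1 − 2P − Q) − ¼ ln(1 − 2Q).
1 − 2P − Q = 0.439553, giving −½ ln(0.439553) = 0.410998.
1 − 2Q = 0.432114, giving −¼ ln(0.432114) = 0.209766.
d = 0.410998 + 0.209766 = 0.620764.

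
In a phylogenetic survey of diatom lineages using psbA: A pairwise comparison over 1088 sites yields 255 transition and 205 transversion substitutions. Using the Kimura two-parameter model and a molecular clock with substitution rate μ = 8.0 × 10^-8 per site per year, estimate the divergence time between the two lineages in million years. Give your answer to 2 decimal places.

P = 255/1088 = 0.234375 and Q = 205/1088 ≈ 0.188419.
Under the Kimura two-parameter model, d = −½ ln(1 − 2P − Q) − ¼ ln(1 − 2Q).
1 − 2P − Q = 0.342831, giving −½ ln(0.342831) = 0.535259.
1 − 2Q = 0.623162, giving −¼ ln(0.623162) = 0.118237.
d = 0.535259 + 0.118237 = 0.653496.
Under a molecular clock d = 2μt, so t = d/(2μ) = 0.653496 / (2 × 8.0 × 10^-8) = 4.08 million years.

4.08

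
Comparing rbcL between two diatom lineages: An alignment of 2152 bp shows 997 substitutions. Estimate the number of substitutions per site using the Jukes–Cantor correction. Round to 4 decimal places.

p = 997/2152 ≈ 0.46329.
d = −(3/4) ln(1 − 4p/3) = −0.75 ln(1 − 0.61772) = −0.75 ln(0.38228)
  = −0.75 × (-0.961602) = 0.721202 substitutions/site.

0.7212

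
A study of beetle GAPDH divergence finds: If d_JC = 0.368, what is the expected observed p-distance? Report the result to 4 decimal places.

0.2908

p = (3/4)(1 − e^(−4d/3)) = 0.75 × (1 − e^(-0.490667)) = 0.75 × (1 − 0.612218) = 0.290837.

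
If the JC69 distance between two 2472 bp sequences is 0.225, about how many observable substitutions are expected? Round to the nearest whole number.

Invert JC69: p = (3/4)(1 − e^(−4d/3)) = 0.75 × (1 − e^(-0.3)) = 0.75 × (1 − 0.740818) = 0.194387.
Expected differing sites = pL ≈ 0.194387 × 2472 = 480.524664 ≈ 481.

481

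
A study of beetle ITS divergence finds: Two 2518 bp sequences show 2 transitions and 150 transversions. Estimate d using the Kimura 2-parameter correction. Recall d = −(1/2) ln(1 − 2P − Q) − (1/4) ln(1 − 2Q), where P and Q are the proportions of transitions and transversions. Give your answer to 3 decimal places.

P = 2/2518 ≈ 0.000794 and Q = 150/2518 ≈ 0.059571.
Under the Kimura two-parameter model, d = −½ ln(1 − 2P − Q) − ¼ ln(1 − 2Q).
1 − 2P − Q = 0.938841, giving −½ ln(0.938841) = 0.031555.
1 − 2Q = 0.880858, giving −¼ ln(0.880858) = 0.031715.
d = 0.031555 + 0.031715 = 0.063270.

0.063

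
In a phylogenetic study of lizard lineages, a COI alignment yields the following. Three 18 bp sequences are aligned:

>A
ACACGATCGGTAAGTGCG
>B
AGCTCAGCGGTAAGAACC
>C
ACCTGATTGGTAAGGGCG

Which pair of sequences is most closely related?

A and C

A–B: 8/18 differ, p = 0.444, d = 0.673.
A–C: 4/18 differ, p = 0.222, d = 0.264.
B–C: 7/18 differ, p = 0.389, d = 0.548.
The smallest distance is between A and C.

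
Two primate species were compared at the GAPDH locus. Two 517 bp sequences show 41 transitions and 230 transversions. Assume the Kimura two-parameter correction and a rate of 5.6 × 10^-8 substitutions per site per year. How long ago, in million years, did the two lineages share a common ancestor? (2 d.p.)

9.05

P = 41/517 ≈ 0.079304 and Q = 230/517 ≈ 0.444874.
Under the Kimura two-parameter model, d = −½ ln(1 − 2P − Q) − ¼ ln(1 − 2Q).
1 − 2P − Q = 0.396518, giving −½ ln(0.396518) = 0.462517.
1 − 2Q = 0.110252, giving −¼ ln(0.110252) = 0.551247.
d = 0.462517 + 0.551247 = 1.013764.
Under a molecular clock d = 2μt, so t = d/(2μ) = 1.013764 / (2 × 5.6 × 10^-8) = 9.05 million years.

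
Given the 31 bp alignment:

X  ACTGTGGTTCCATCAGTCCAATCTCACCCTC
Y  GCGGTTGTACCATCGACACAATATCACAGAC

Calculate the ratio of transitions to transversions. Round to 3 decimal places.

Transitions are A↔G and C↔T; transversions are all other mismatches.
Transitions: 4. Transversions: 8.
R = 4/8 = 0.500.

0.500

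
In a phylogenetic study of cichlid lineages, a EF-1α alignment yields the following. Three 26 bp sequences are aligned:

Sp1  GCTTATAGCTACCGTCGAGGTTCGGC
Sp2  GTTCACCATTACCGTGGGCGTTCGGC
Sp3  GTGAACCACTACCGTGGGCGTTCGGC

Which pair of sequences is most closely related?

Sp1–Sp2: 9/26 differ, p = 0.346, d = 0.464.
Sp1–Sp3: 9/26 differ, p = 0.346, d = 0.464.
Sp2–Sp3: 3/26 differ, p = 0.115, d = 0.125.
The smallest distance is between Sp2 and Sp3.

Sp2 and Sp3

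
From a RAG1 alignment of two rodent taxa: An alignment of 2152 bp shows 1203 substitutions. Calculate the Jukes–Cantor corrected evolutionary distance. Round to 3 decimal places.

1.026

p = 1203/2152 ≈ 0.559015.
d = −(3/4) ln(1 − 4p/3) = −0.75 ln(1 − 0.745353) = −0.75 ln(0.254647)
  = −0.75 × (-1.367877) = 1.025908 substitutions/site.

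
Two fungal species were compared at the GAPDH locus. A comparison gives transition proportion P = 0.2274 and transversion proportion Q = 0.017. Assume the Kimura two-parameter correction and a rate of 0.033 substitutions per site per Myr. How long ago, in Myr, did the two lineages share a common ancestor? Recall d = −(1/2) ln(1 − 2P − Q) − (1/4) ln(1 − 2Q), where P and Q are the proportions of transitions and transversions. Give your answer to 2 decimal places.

4.97

Under the Kimura two-parameter model, d = −½ ln(1 − 2P − Q) − ¼ ln(1 − 2Q).
1 − 2P − Q = 0.5282, giving −½ ln(0.5282) = 0.319140.
1 − 2Q = 0.966, giving −¼ ln(0.966) = 0.008648.
d = 0.319140 + 0.008648 = 0.327788.
Under a molecular clock d = 2μt, so t = d/(2μ) = 0.327788 / (2 × 0.033) = 4.97 Myr.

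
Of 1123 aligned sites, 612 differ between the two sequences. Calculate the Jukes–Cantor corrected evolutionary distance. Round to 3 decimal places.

0.973

p = 612/1123 ≈ 0.544969.
d = −(3/4) ln(1 − 4p/3) = −0.75 ln(1 − 0.726625) = −0.75 ln(0.273375)
  = −0.75 × (-1.296911) = 0.972683 substitutions/site.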